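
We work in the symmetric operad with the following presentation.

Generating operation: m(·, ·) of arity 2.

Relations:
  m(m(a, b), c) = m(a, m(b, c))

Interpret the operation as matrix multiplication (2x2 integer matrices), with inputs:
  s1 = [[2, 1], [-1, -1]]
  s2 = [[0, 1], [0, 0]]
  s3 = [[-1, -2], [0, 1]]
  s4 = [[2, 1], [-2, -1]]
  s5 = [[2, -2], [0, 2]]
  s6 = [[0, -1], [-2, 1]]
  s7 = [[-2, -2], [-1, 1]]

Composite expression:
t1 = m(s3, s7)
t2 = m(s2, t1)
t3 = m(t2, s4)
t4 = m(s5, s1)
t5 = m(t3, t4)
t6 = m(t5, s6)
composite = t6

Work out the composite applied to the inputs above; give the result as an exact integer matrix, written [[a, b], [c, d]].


[[24, 8], [0, 0]]

m(s3, s7) = [[4, 0], [-1, 1]]
m(s2, m(s3, s7)) = [[-1, 1], [0, 0]]
m(m(s2, m(s3, s7)), s4) = [[-4, -2], [0, 0]]
m(s5, s1) = [[6, 4], [-2, -2]]
m(m(m(s2, m(s3, s7)), s4), m(s5, s1)) = [[-20, -12], [0, 0]]
m(m(m(m(s2, m(s3, s7)), s4), m(s5, s1)), s6) = [[24, 8], [0, 0]]


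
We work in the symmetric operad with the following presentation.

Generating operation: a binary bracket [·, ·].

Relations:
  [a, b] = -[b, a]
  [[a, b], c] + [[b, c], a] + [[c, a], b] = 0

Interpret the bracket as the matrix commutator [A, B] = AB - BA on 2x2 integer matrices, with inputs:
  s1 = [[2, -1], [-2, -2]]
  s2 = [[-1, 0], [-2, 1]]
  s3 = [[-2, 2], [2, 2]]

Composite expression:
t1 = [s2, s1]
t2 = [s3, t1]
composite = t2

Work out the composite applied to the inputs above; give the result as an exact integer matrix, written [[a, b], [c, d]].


[[-28, 0], [-56, 28]]

[s2, s1] = [[-2, 2], [-12, 2]]
[s3, [s2, s1]] = [[-28, 0], [-56, 28]]


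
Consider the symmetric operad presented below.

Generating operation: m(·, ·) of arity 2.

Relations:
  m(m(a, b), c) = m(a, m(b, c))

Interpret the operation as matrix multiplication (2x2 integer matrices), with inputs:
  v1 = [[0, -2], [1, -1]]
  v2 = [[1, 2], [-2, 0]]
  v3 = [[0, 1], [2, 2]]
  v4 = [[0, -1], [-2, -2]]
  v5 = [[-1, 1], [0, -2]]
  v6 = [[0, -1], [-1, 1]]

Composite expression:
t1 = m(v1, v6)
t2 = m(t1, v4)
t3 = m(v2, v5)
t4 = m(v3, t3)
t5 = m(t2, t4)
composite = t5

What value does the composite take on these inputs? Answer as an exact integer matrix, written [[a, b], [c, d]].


[[12, -28], [14, -38]]


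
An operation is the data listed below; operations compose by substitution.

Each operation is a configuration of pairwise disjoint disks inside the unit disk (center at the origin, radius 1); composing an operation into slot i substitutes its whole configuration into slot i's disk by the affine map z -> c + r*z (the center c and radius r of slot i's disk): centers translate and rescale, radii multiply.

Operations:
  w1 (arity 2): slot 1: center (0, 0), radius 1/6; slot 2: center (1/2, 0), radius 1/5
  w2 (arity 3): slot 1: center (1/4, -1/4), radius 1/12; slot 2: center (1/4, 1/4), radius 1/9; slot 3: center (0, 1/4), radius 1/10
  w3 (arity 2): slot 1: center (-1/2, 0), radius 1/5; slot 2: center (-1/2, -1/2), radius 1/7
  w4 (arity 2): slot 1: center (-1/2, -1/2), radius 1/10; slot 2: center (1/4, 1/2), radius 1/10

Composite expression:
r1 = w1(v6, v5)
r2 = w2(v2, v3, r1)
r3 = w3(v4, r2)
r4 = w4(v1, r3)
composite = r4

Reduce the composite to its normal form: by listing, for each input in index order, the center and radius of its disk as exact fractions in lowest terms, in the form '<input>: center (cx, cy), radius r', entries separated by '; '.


v1: center (-1/2, -1/2), radius 1/10; v2: center (57/280, 25/56), radius 1/840; v3: center (57/280, 127/280), radius 1/630; v4: center (1/5, 1/2), radius 1/50; v5: center (281/1400, 127/280), radius 1/3500; v6: center (1/5, 127/280), radius 1/4200

Below w4, radii multiply path by path; the v-disk centers shift.
v1 passes through 1 substitution, ending at center (-1/2, -1/2), radius 1/10
v4 passes through 2 substitutions, ending at center (1/5, 1/2), radius 1/50
v2 passes through 3 substitutions, ending at center (57/280, 25/56), radius 1/840
v3 passes through 3 substitutions, ending at center (57/280, 127/280), radius 1/630
v6 passes through 4 substitutions, ending at center (1/5, 127/280), radius 1/4200
v5 passes through 4 substitutions, ending at center (281/1400, 127/280), radius 1/3500


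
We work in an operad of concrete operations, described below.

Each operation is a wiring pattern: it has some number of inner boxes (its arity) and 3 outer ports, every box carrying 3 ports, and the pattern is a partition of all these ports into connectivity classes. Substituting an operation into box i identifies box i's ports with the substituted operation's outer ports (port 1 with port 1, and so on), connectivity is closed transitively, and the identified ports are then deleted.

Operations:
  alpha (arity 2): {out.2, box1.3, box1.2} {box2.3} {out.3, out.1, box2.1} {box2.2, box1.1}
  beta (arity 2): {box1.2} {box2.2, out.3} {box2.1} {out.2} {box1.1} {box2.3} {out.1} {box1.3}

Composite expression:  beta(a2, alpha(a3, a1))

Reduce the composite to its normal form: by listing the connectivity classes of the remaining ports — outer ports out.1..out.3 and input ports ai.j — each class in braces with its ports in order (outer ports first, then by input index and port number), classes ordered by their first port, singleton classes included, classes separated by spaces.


{out.1} {out.2} {out.3, a3.2, a3.3} {a1.1} {a1.2, a3.1} {a1.3} {a2.1} {a2.2} {a2.3}

Treat the ports identified at beta as solder joints: merge, then drop.
alpha over (a3, a1) gives {out.1, out.3, a1.1} {out.2, a3.2, a3.3} {a1.2, a3.1} {a1.3}, out.j being that stage's outer ports
beta over (a2, a3, a1) gives {out.1} {out.2} {out.3, a3.2, a3.3} {a1.1} {a1.2, a3.1} {a1.3} {a2.1} {a2.2} {a2.3}, out.j being that stage's outer ports


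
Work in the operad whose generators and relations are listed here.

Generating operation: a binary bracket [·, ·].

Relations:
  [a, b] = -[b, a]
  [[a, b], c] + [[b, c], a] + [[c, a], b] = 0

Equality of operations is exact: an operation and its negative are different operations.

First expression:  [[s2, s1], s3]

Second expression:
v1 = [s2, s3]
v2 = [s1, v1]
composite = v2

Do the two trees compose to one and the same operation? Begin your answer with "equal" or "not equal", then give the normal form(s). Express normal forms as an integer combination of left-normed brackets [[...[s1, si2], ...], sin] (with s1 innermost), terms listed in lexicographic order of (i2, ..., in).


not equal: they reduce to -[[s1, s2], s3] and [[s1, s2], s3] - [[s1, s3], s2]

In normal form, the first expression is -[[s1, s2], s3]
In normal form, the second expression is [[s1, s2], s3] - [[s1, s3], s2]
The normal forms differ: not equal.


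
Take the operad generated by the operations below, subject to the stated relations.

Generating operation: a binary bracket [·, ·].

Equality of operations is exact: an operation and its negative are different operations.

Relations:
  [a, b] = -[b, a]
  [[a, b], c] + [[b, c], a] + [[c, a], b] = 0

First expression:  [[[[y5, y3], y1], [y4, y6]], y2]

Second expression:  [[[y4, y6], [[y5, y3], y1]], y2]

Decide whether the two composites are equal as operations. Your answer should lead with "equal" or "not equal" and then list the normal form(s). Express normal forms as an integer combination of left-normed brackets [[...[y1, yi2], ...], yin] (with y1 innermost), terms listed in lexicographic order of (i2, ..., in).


not equal — first [[[[[y1, y3], y5], y4], y6], y2] - [[[[[y1, y3], y5], y6], y4], y2] - [[[[[y1, y5], y3], y4], y6], y2] + [[[[[y1, y5], y3], y6], y4], y2], second -[[[[[y1, y3], y5], y4], y6], y2] + [[[[[y1, y3], y5], y6], y4], y2] + [[[[[y1, y5], y3], y4], y6], y2] - [[[[[y1, y5], y3], y6], y4], y2]

In normal form, the first expression is [[[[[y1, y3], y5], y4], y6], y2] - [[[[[y1, y3], y5], y6], y4], y2] - [[[[[y1, y5], y3], y4], y6], y2] + [[[[[y1, y5], y3], y6], y4], y2]
In normal form, the second expression is -[[[[[y1, y3], y5], y4], y6], y2] + [[[[[y1, y3], y5], y6], y4], y2] + [[[[[y1, y5], y3], y4], y6], y2] - [[[[[y1, y5], y3], y6], y4], y2]
They disagree, so not equal.


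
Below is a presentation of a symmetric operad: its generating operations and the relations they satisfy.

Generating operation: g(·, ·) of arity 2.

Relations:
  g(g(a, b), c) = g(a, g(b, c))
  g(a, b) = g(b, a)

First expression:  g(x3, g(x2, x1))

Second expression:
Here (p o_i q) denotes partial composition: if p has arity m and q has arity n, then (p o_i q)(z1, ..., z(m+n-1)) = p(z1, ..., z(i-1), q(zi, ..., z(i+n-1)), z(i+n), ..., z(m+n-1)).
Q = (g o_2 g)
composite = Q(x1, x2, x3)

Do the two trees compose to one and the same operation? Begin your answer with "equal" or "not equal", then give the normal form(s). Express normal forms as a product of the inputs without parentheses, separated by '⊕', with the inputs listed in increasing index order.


The first composite normalizes to x1 ⊕ x2 ⊕ x3
The second composite normalizes to x1 ⊕ x2 ⊕ x3
One common form — equal.

equal — both sides give x1 ⊕ x2 ⊕ x3


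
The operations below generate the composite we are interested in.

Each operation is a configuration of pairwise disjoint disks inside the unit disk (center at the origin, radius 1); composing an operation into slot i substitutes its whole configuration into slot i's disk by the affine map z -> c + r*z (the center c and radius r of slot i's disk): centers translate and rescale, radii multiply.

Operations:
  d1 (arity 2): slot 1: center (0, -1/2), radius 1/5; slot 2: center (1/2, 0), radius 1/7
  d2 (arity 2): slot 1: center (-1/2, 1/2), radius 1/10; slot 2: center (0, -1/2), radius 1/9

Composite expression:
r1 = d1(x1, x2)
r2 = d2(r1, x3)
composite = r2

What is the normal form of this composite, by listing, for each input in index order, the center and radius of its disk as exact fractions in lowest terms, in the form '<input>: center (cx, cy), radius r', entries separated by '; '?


Each x-disk chains the slot maps above it in d2; radii multiply.
x1 passes through 2 substitutions, ending at center (-1/2, 9/20), radius 1/50
x2 passes through 2 substitutions, ending at center (-9/20, 1/2), radius 1/70
x3 passes through 1 substitution, ending at center (0, -1/2), radius 1/9

x1: center (-1/2, 9/20), radius 1/50; x2: center (-9/20, 1/2), radius 1/70; x3: center (0, -1/2), radius 1/9


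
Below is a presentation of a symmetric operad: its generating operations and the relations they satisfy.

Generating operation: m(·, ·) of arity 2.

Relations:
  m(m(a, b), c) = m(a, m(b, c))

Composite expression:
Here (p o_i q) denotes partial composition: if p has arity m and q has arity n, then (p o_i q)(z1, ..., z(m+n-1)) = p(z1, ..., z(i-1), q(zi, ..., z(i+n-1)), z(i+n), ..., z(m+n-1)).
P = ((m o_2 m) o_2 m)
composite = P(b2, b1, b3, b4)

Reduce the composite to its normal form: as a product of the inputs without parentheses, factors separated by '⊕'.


All parenthesizations of m agree; list the b-inputs left to right.
m(b1, b3) flattens to b1 ⊕ b3
m(m(b1, b3), b4) flattens to b1 ⊕ b3 ⊕ b4
m(b2, m(m(b1, b3), b4)) flattens to b2 ⊕ b1 ⊕ b3 ⊕ b4

b2 ⊕ b1 ⊕ b3 ⊕ b4


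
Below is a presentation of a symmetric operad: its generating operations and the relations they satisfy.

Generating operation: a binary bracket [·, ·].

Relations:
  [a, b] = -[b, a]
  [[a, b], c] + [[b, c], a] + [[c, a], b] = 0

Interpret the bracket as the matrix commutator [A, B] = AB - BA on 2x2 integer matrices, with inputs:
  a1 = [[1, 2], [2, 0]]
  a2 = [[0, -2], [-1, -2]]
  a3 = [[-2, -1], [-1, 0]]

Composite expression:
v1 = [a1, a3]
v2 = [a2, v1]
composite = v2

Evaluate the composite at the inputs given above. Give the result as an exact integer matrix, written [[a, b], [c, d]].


[a1, a3] = [[0, 3], [-3, 0]]
[a2, [a1, a3]] = [[9, 6], [6, -9]]

[[9, 6], [6, -9]]


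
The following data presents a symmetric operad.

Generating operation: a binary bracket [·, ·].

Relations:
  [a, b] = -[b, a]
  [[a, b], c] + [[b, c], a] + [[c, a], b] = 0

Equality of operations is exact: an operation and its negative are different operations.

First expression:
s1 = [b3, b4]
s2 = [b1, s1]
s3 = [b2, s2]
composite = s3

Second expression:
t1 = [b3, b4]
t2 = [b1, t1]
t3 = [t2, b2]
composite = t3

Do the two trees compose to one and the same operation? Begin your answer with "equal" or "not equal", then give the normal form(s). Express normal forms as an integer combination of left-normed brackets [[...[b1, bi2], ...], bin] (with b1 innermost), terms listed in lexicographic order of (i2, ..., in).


not equal; first: -[[[b1, b3], b4], b2] + [[[b1, b4], b3], b2]; second: [[[b1, b3], b4], b2] - [[[b1, b4], b3], b2]

The first expression, normalized: -[[[b1, b3], b4], b2] + [[[b1, b4], b3], b2]
The second expression, normalized: [[[b1, b3], b4], b2] - [[[b1, b4], b3], b2]
Different reductions; not equal.


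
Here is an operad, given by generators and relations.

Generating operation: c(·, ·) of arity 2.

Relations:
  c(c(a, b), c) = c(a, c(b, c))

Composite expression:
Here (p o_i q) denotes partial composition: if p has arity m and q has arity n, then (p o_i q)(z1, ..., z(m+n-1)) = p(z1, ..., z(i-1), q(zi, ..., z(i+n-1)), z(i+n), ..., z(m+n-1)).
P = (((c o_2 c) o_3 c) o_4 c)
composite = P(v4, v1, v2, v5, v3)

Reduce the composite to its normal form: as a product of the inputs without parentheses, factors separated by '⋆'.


v4 ⋆ v1 ⋆ v2 ⋆ v5 ⋆ v3

Every regrouping of c is equal, so read the v-inputs in written order.
c(v5, v3) collapses to v5 ⋆ v3
c(v2, c(v5, v3)) collapses to v2 ⋆ v5 ⋆ v3
c(v1, c(v2, c(v5, v3))) collapses to v1 ⋆ v2 ⋆ v5 ⋆ v3
c(v4, c(v1, c(v2, c(v5, v3)))) collapses to v4 ⋆ v1 ⋆ v2 ⋆ v5 ⋆ v3


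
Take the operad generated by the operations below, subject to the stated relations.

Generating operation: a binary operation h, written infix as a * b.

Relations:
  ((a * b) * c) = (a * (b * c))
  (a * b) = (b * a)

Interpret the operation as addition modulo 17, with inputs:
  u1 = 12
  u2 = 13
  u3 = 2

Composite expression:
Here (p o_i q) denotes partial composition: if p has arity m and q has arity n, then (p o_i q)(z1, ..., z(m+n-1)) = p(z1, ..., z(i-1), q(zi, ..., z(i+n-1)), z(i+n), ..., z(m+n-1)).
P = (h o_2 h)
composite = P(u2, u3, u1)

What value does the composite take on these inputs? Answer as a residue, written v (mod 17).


10 (mod 17)

(u3 * u1) = 14
(u2 * (u3 * u1)) = 10


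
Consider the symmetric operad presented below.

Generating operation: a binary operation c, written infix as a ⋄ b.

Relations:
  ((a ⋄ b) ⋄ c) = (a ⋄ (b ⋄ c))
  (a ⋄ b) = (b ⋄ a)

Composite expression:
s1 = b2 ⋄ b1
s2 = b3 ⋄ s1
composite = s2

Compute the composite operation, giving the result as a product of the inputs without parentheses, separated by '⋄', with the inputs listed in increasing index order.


b1 ⋄ b2 ⋄ b3

Reordering under c is free, so list the b-inputs canonically.
(b2 ⋄ b1) unparenthesizes to b2 ⋄ b1
(b3 ⋄ (b2 ⋄ b1)) unparenthesizes to b3 ⋄ b2 ⋄ b1
sorting the factors by input index: b1 ⋄ b2 ⋄ b3


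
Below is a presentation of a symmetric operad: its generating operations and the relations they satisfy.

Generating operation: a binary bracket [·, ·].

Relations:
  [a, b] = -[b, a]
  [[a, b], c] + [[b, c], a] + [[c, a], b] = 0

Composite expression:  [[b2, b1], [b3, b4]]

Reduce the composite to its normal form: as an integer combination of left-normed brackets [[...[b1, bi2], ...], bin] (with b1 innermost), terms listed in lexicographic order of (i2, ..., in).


-[[[b1, b2], b3], b4] + [[[b1, b2], b4], b3]

Antisymmetry and Jacobi reduce to b1-anchored left-normed brackets.
Composite bracket: [[b2, b1], [b3, b4]]
Each bracket splits as ab - ba, giving 8 signed words (2^3 = 8).
Collect the words opening with b1:
  sign of b1b2b3b4 is -1, so it contributes -[[[b1, b2], b3], b4]
  sign of b1b2b4b3 is +1, so it contributes +[[[b1, b2], b4], b3]


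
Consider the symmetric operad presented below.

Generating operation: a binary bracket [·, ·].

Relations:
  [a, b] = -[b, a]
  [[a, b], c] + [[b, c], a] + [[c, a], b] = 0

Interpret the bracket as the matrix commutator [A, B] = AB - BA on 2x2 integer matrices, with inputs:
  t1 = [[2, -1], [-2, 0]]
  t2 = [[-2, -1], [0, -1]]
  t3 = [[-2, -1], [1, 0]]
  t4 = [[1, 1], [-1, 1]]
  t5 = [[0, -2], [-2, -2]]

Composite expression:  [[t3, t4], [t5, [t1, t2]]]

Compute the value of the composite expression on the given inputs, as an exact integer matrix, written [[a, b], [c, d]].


[t3, t4] = [[0, -2], [-2, 0]]
[t1, t2] = [[-2, -3], [2, 2]]
[t5, [t1, t2]] = [[-10, -14], [4, 10]]
[[t3, t4], [t5, [t1, t2]]] = [[-36, -40], [40, 36]]

[[-36, -40], [40, 36]]


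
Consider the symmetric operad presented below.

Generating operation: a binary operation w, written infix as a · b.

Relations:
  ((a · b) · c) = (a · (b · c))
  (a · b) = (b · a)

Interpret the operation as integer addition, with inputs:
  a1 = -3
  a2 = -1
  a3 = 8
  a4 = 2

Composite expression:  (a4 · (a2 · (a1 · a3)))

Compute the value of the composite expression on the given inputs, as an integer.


(a1 · a3) = 5
(a2 · (a1 · a3)) = 4
(a4 · (a2 · (a1 · a3))) = 6

6


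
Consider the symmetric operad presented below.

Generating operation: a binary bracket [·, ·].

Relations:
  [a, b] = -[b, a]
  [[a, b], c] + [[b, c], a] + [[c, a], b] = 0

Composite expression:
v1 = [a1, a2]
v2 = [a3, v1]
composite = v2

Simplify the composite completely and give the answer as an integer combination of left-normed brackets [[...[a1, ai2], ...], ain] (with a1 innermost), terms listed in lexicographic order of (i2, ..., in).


-[[a1, a2], a3]


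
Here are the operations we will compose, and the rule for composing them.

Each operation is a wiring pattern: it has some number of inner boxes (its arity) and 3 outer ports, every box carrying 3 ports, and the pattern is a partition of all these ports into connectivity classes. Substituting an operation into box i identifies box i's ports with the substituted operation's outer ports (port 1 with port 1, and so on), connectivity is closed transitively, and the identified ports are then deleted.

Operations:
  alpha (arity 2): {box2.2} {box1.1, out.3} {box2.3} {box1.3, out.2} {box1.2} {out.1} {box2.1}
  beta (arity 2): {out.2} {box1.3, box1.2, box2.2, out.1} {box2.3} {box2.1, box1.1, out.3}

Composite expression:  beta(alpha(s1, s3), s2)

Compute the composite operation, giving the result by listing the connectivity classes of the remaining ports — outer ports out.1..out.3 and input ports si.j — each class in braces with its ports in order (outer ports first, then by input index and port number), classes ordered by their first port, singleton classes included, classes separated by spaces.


{out.1, s1.1, s1.3, s2.2} {out.2} {out.3, s2.1} {s1.2} {s2.3} {s3.1} {s3.2} {s3.3}

Treat the ports identified at beta as solder joints: merge, then drop.
composing alpha on (s1, s3), with out.j its own outer ports: {out.1} {out.2, s1.3} {out.3, s1.1} {s1.2} {s3.1} {s3.2} {s3.3}
composing beta on (s1, s3, s2), with out.j its own outer ports: {out.1, s1.1, s1.3, s2.2} {out.2} {out.3, s2.1} {s1.2} {s2.3} {s3.1} {s3.2} {s3.3}


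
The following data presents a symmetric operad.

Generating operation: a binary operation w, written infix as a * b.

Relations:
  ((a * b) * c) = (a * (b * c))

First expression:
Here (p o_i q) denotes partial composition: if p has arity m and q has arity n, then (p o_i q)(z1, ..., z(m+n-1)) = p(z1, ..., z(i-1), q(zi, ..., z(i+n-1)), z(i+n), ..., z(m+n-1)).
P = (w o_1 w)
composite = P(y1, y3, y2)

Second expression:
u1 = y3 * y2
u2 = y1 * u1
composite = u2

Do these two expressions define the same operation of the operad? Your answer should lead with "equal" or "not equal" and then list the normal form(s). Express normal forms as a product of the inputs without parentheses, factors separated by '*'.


equal — both sides give y1 * y3 * y2


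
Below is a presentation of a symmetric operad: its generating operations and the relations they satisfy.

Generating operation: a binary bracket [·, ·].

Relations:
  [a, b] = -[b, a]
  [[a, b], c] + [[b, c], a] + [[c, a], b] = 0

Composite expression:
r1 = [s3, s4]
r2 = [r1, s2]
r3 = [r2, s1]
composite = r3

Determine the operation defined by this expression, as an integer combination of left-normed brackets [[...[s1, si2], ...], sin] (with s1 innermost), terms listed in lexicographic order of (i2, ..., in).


Expand each bracket as ab - ba; the s1-initial words give the coefficients.
Composite bracket: [[[s3, s4], s2], s1]
Under [a, b] = ab - ba we get 8 signed associative words (2^3 = 8).
Keep just the words that open with s1:
  s1s2s3s4 appears with sign +1, giving the term +[[[s1, s2], s3], s4]
  s1s2s4s3 appears with sign -1, giving the term -[[[s1, s2], s4], s3]
  s1s3s4s2 appears with sign -1, giving the term -[[[s1, s3], s4], s2]
  s1s4s3s2 appears with sign +1, giving the term +[[[s1, s4], s3], s2]

[[[s1, s2], s3], s4] - [[[s1, s2], s4], s3] - [[[s1, s3], s4], s2] + [[[s1, s4], s3], s2]


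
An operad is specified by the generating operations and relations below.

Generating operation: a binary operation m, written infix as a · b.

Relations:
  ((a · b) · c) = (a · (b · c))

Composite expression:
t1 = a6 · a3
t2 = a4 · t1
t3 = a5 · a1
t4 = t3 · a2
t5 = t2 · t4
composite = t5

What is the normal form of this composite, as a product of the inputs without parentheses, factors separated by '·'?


Under associativity of m, the answer is the a's in reading order.
(a6 · a3) reduces to a6 · a3
(a4 · (a6 · a3)) reduces to a4 · a6 · a3
(a5 · a1) reduces to a5 · a1
((a5 · a1) · a2) reduces to a5 · a1 · a2
((a4 · (a6 · a3)) · ((a5 · a1) · a2)) reduces to a4 · a6 · a3 · a5 · a1 · a2

a4 · a6 · a3 · a5 · a1 · a2


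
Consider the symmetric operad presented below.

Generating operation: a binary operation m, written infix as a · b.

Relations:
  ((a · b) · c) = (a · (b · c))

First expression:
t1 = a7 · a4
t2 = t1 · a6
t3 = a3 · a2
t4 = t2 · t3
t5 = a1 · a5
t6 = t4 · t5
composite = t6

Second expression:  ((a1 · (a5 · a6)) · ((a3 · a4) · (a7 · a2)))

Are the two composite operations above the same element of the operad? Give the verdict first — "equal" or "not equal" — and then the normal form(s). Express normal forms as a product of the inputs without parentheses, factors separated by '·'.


The first composite normalizes to a7 · a4 · a6 · a3 · a2 · a1 · a5
The second composite normalizes to a1 · a5 · a6 · a3 · a4 · a7 · a2
Different reductions; not equal.

not equal; the first gives a7 · a4 · a6 · a3 · a2 · a1 · a5 and the second a1 · a5 · a6 · a3 · a4 · a7 · a2


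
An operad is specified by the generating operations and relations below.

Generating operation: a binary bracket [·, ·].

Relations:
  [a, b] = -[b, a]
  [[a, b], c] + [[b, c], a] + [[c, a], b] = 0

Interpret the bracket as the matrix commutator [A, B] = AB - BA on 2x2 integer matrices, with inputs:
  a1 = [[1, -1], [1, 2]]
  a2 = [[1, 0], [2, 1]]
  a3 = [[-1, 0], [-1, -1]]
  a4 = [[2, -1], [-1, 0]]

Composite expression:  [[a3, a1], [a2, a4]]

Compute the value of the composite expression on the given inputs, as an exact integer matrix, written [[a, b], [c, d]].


[[0, 0], [12, 0]]

[a3, a1] = [[-1, 0], [1, 1]]
[a2, a4] = [[2, 0], [4, -2]]
[[a3, a1], [a2, a4]] = [[0, 0], [12, 0]]


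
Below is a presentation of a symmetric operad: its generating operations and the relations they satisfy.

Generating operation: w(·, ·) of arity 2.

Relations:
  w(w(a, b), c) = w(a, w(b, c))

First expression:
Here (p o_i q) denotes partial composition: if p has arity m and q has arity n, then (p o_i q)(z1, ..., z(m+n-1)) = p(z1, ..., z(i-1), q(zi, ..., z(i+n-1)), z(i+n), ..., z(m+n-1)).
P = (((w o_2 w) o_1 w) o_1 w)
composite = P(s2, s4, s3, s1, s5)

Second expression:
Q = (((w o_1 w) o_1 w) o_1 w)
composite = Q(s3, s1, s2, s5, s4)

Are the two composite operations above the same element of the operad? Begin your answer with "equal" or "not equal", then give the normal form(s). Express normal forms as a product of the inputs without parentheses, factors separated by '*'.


Reducing the first expression gives s2 * s4 * s3 * s1 * s5
Reducing the second expression gives s3 * s1 * s2 * s5 * s4
No match — not equal.

not equal; first: s2 * s4 * s3 * s1 * s5; second: s3 * s1 * s2 * s5 * s4


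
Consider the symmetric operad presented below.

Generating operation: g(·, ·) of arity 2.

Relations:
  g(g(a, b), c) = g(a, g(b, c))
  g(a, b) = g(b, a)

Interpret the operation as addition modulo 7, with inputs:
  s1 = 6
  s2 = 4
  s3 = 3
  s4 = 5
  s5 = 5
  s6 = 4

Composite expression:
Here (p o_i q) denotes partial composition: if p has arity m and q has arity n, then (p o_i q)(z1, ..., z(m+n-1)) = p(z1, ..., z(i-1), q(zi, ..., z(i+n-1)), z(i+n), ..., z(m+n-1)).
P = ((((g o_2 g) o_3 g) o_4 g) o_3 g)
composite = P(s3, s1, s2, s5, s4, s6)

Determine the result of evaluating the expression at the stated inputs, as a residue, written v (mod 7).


g(s2, s5) = 2
g(s4, s6) = 2
g(g(s2, s5), g(s4, s6)) = 4
g(s1, g(g(s2, s5), g(s4, s6))) = 3
g(s3, g(s1, g(g(s2, s5), g(s4, s6)))) = 6

6 (mod 7)


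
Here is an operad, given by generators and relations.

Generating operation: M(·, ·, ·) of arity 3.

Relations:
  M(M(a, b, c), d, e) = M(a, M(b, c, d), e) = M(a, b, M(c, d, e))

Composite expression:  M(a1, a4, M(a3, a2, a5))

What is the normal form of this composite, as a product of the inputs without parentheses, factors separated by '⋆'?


Key point: M is associative — brackets drop, the a-order remains.
M(a3, a2, a5) linearizes to a3 ⋆ a2 ⋆ a5
M(a1, a4, M(a3, a2, a5)) linearizes to a1 ⋆ a4 ⋆ a3 ⋆ a2 ⋆ a5

a1 ⋆ a4 ⋆ a3 ⋆ a2 ⋆ a5


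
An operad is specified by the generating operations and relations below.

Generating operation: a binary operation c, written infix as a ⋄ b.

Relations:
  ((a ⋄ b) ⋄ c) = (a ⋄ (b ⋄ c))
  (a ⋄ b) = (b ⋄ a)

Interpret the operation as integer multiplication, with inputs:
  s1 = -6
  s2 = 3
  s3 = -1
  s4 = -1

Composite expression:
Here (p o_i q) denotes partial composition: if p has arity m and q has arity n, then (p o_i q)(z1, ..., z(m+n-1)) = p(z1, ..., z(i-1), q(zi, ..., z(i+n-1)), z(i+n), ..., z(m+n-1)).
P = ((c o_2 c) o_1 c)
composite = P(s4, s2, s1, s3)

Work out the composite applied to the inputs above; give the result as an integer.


-18

(s4 ⋄ s2) = -3
(s1 ⋄ s3) = 6
((s4 ⋄ s2) ⋄ (s1 ⋄ s3)) = -18


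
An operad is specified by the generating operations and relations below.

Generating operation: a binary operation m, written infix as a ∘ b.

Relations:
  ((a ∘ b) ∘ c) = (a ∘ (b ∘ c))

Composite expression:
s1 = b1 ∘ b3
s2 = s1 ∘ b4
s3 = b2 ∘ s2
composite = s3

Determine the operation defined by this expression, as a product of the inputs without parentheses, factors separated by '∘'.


Under associativity of m, the answer is the b's in reading order.
(b1 ∘ b3) collapses to b1 ∘ b3
((b1 ∘ b3) ∘ b4) collapses to b1 ∘ b3 ∘ b4
(b2 ∘ ((b1 ∘ b3) ∘ b4)) collapses to b2 ∘ b1 ∘ b3 ∘ b4

b2 ∘ b1 ∘ b3 ∘ b4


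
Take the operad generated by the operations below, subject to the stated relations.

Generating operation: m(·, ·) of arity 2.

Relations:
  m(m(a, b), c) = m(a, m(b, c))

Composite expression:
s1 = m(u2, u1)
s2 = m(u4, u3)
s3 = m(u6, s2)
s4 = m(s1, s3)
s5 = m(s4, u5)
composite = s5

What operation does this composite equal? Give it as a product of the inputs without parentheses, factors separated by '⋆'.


Associativity of m dissolves the nesting; only the u-input order survives.
m(u2, u1) reduces to u2 ⋆ u1
m(u4, u3) reduces to u4 ⋆ u3
m(u6, m(u4, u3)) reduces to u6 ⋆ u4 ⋆ u3
m(m(u2, u1), m(u6, m(u4, u3))) reduces to u2 ⋆ u1 ⋆ u6 ⋆ u4 ⋆ u3
m(m(m(u2, u1), m(u6, m(u4, u3))), u5) reduces to u2 ⋆ u1 ⋆ u6 ⋆ u4 ⋆ u3 ⋆ u5

u2 ⋆ u1 ⋆ u6 ⋆ u4 ⋆ u3 ⋆ u5


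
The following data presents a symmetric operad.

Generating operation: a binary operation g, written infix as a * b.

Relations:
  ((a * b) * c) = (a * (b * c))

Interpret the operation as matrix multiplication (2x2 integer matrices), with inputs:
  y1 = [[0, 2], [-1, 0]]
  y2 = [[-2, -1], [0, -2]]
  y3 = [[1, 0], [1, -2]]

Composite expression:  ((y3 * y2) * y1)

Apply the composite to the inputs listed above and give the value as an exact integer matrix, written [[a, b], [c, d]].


[[1, -4], [-3, -4]]

(y3 * y2) = [[-2, -1], [-2, 3]]
((y3 * y2) * y1) = [[1, -4], [-3, -4]]


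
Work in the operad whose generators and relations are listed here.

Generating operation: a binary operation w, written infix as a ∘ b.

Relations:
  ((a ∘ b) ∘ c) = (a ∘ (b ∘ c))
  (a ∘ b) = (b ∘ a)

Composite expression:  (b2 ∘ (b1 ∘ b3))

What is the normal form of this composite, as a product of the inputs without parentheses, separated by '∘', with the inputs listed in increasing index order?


Both nesting and order wash out for w; what remains is which b's occur.
(b1 ∘ b3) spells out as b1 ∘ b3
(b2 ∘ (b1 ∘ b3)) spells out as b2 ∘ b1 ∘ b3
commutativity sorts the factors: b1 ∘ b2 ∘ b3

b1 ∘ b2 ∘ b3


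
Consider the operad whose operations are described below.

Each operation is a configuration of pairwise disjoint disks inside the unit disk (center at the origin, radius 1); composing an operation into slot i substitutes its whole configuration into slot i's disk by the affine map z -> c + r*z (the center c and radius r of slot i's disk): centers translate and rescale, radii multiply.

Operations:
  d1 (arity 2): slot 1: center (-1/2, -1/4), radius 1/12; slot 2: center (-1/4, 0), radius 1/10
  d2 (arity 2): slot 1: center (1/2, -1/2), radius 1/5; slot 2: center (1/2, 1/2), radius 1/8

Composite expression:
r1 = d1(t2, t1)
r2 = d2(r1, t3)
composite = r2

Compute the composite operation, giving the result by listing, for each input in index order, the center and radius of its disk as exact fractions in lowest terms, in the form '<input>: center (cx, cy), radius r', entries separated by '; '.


t1: center (9/20, -1/2), radius 1/50; t2: center (2/5, -11/20), radius 1/60; t3: center (1/2, 1/2), radius 1/8

Each t-disk chains the slot maps above it in d2; radii multiply.
t2 passes through 2 substitutions, ending at center (2/5, -11/20), radius 1/60
t1 passes through 2 substitutions, ending at center (9/20, -1/2), radius 1/50
t3 passes through 1 substitution, ending at center (1/2, 1/2), radius 1/8


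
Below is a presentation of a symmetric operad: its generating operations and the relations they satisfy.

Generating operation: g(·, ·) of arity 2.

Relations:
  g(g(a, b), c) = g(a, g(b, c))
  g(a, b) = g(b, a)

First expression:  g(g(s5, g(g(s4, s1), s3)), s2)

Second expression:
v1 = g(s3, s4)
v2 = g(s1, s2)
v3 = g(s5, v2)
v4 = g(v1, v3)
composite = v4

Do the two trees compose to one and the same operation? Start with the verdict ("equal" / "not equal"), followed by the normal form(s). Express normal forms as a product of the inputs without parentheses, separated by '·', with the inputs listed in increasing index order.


equal: each reduces to s1 · s2 · s3 · s4 · s5

The first expression, normalized: s1 · s2 · s3 · s4 · s5
The second expression, normalized: s1 · s2 · s3 · s4 · s5
Identical normal forms: equal.


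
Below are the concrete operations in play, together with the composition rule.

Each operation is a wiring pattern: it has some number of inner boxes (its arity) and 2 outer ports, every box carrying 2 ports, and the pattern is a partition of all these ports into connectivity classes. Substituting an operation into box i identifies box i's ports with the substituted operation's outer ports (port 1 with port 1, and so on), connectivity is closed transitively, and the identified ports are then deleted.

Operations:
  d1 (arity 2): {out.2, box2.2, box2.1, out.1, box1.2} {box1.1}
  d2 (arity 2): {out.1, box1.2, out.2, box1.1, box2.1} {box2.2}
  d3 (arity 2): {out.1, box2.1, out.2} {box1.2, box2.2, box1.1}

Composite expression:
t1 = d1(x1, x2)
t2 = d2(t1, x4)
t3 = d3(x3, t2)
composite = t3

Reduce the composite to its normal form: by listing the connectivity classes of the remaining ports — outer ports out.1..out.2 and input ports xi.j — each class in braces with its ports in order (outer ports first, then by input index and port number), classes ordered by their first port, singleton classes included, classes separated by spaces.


{out.1, out.2, x1.2, x2.1, x2.2, x3.1, x3.2, x4.1} {x1.1} {x4.2}

Treat the ports identified at d3 as solder joints: merge, then drop.
after d1, the pattern on (x1, x2) reads {out.1, out.2, x1.2, x2.1, x2.2} {x1.1} (out.j = its outer ports)
after d2, the pattern on (x1, x2, x4) reads {out.1, out.2, x1.2, x2.1, x2.2, x4.1} {x1.1} {x4.2} (out.j = its outer ports)
after d3, the pattern on (x3, x1, x2, x4) reads {out.1, out.2, x1.2, x2.1, x2.2, x3.1, x3.2, x4.1} {x1.1} {x4.2} (out.j = its outer ports)


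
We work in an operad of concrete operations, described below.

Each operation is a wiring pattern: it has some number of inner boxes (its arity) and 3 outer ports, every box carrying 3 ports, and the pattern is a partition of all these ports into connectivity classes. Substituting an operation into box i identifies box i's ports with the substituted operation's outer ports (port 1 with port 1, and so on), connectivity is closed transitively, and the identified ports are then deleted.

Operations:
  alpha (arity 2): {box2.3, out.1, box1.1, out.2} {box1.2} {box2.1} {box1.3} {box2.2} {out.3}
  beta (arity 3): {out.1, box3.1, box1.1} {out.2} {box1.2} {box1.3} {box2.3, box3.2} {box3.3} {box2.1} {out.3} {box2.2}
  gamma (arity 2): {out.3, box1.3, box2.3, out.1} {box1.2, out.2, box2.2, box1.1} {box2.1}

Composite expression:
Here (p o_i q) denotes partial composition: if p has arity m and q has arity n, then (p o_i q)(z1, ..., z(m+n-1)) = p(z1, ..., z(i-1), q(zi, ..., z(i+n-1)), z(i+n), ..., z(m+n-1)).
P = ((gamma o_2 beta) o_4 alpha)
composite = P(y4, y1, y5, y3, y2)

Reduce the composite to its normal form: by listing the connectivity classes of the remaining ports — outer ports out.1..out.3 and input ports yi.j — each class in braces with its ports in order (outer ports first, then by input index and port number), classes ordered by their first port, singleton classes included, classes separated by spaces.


{out.1, out.3, y4.3} {out.2, y4.1, y4.2} {y1.1, y2.3, y3.1, y5.3} {y1.2} {y1.3} {y2.1} {y2.2} {y3.2} {y3.3} {y5.1} {y5.2}

Two ports join when wires chain via gamma-identified ports.
stage alpha: inputs (y3, y2), connectivity {out.1, out.2, y2.3, y3.1} {out.3} {y2.1} {y2.2} {y3.2} {y3.3}, out.j its boundary
stage beta: inputs (y1, y5, y3, y2), connectivity {out.1, y1.1, y2.3, y3.1, y5.3} {out.2} {out.3} {y1.2} {y1.3} {y2.1} {y2.2} {y3.2} {y3.3} {y5.1} {y5.2}, out.j its boundary
stage gamma: inputs (y4, y1, y5, y3, y2), connectivity {out.1, out.3, y4.3} {out.2, y4.1, y4.2} {y1.1, y2.3, y3.1, y5.3} {y1.2} {y1.3} {y2.1} {y2.2} {y3.2} {y3.3} {y5.1} {y5.2}, out.j its boundary


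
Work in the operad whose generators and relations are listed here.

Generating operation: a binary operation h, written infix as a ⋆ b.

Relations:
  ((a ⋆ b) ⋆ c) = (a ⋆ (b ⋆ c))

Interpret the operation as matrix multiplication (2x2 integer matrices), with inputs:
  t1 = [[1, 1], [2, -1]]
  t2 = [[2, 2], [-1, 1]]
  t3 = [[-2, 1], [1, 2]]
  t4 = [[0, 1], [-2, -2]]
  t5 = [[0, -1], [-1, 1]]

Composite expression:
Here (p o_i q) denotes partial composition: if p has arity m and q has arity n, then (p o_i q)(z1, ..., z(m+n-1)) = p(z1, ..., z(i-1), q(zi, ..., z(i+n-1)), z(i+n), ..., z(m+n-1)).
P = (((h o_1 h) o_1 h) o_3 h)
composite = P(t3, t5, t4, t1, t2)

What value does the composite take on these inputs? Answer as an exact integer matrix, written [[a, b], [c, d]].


[[-41, -39], [-22, -18]]

(t3 ⋆ t5) = [[-1, 3], [-2, 1]]
(t4 ⋆ t1) = [[2, -1], [-6, 0]]
((t3 ⋆ t5) ⋆ (t4 ⋆ t1)) = [[-20, 1], [-10, 2]]
(((t3 ⋆ t5) ⋆ (t4 ⋆ t1)) ⋆ t2) = [[-41, -39], [-22, -18]]


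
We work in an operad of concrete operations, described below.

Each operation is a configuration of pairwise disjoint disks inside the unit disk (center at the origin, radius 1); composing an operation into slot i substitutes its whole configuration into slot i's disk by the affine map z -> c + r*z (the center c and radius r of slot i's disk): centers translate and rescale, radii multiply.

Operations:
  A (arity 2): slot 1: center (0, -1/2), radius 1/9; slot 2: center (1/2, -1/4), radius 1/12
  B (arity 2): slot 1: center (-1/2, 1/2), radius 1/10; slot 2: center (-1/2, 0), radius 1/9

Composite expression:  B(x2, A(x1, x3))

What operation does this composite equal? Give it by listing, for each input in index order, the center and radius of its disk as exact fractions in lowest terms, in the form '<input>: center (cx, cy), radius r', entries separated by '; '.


x1: center (-1/2, -1/18), radius 1/81; x2: center (-1/2, 1/2), radius 1/10; x3: center (-4/9, -1/36), radius 1/108

Each x-disk chains the slot maps above it in B; radii multiply.
x2: after 1 affine step, its disk has center (-1/2, 1/2), radius 1/10
x1: after 2 affine steps, its disk has center (-1/2, -1/18), radius 1/81
x3: after 2 affine steps, its disk has center (-4/9, -1/36), radius 1/108


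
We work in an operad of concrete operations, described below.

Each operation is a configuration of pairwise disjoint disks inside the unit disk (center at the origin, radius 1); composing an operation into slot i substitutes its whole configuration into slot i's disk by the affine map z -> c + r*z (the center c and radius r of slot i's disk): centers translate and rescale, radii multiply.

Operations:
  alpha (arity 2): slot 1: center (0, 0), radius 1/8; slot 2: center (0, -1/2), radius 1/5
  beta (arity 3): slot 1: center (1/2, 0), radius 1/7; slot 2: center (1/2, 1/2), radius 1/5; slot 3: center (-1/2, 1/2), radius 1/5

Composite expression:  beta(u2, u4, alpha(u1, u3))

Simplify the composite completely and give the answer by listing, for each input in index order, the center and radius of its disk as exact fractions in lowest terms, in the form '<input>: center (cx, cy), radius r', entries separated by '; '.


u1: center (-1/2, 1/2), radius 1/40; u2: center (1/2, 0), radius 1/7; u3: center (-1/2, 2/5), radius 1/25; u4: center (1/2, 1/2), radius 1/5

Affine substitution under beta: radii multiply and u-centers shift.
input u2: applying the 1 nested substitution gives center (1/2, 0), radius 1/7
input u4: applying the 1 nested substitution gives center (1/2, 1/2), radius 1/5
input u1: applying the 2 nested substitutions gives center (-1/2, 1/2), radius 1/40
input u3: applying the 2 nested substitutions gives center (-1/2, 2/5), radius 1/25


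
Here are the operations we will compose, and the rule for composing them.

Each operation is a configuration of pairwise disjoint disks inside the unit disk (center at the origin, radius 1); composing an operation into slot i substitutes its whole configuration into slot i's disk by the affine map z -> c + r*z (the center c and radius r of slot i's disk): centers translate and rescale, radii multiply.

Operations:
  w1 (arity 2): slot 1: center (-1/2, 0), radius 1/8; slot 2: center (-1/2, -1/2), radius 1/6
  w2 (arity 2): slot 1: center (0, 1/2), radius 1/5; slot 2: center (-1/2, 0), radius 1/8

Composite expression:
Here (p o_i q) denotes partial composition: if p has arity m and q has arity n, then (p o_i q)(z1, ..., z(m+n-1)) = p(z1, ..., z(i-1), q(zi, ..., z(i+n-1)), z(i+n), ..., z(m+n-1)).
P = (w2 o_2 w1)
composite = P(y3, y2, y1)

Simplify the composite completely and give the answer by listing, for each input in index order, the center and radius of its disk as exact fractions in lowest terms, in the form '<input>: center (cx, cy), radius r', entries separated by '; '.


Each y-disk chains the slot maps above it in w2; radii multiply.
for y3, the 1-step affine chain lands on center (0, 1/2), radius 1/5
for y2, the 2-step affine chain lands on center (-9/16, 0), radius 1/64
for y1, the 2-step affine chain lands on center (-9/16, -1/16), radius 1/48

y1: center (-9/16, -1/16), radius 1/48; y2: center (-9/16, 0), radius 1/64; y3: center (0, 1/2), radius 1/5
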